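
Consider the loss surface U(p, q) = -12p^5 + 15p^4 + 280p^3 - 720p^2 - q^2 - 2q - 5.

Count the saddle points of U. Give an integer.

U separates as a function of p plus a function of q, so ∇U=0 decouples.
∂U/∂p = -60p(p - 3)(p - 2)(p + 4) = 0 at p ∈ {-4, 0, 2, 3}; ∂U/∂q = -2(q + 1) = 0 at q ∈ {-1}.
The Hessian is diagonal: diag(U_pp, U_qq). Second derivatives: U_pp(-4)=10080, U_pp(0)=-1440, U_pp(2)=720, U_pp(3)=-1260; U_qq(-1)=-2.
Saddle points occur where the two diagonal entries have opposite signs: (-4, -1), (2, -1). Count: 2.

2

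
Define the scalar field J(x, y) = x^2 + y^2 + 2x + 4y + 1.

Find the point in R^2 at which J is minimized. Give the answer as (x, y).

J(x,y) separates as P(x) + Q(y) + 1, so its minimum is min P + min Q + 1.
P'(x) = 2x + 2 vanishes at x ∈ {-1}; Q'(y) = 2y + 4 vanishes at y ∈ {-2}.
Local minima of P (where P''>0): P(-1)=-1. Local minima of Q: Q(-2)=-4.
So the global minimum of J is P(-1) + Q(-2) + 1 = -1 − 4 + 1 = -4, attained at (-1, -2).

(-1, -2)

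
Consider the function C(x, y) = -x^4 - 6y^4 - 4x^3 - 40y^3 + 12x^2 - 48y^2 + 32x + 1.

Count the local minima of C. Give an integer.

1

C separates as a function of x plus a function of y, so ∇C=0 decouples.
∂C/∂x = -4(x - 2)(x + 1)(x + 4) = 0 at x ∈ {-4, -1, 2}; ∂C/∂y = -24y(y + 1)(y + 4) = 0 at y ∈ {-4, -1, 0}.
The Hessian is diagonal: diag(C_xx, C_yy). Second derivatives: C_xx(-4)=-72, C_xx(-1)=36, C_xx(2)=-72; C_yy(-4)=-288, C_yy(-1)=72, C_yy(0)=-96.
Local minima occur where both diagonal entries positive: (-1, -1). Count: 1.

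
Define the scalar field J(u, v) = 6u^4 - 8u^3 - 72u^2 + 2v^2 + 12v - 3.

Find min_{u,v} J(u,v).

J(u,v) separates as P(u) + Q(v) − 3, so its minimum is min P + min Q − 3.
P'(u) = 24u(u - 3)(u + 2) vanishes at u ∈ {-2, 0, 3}; Q'(v) = 4v + 12 vanishes at v ∈ {-3}.
Local minima of P (where P''>0): P(-2)=-128, P(3)=-378. Local minima of Q: Q(-3)=-18.
So the global minimum of J is P(3) + Q(-3) − 3 = -378 − 18 − 3 = -399, attained at (3, -3).

-399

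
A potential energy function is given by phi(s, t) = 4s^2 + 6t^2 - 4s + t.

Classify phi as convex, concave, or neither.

convex

phi is quadratic, so its Hessian is the constant matrix H = [[8, 0], [0, 12]].
det(H) = 96, tr(H) = 20.
det(H) > 0 and tr(H) > 0, so H is positive definite everywhere: convex.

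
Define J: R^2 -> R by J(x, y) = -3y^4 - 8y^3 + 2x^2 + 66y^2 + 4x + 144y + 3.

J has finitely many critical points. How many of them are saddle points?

J separates as a function of x plus a function of y, so ∇J=0 decouples.
∂J/∂x = 4(x + 1) = 0 at x ∈ {-1}; ∂J/∂y = -12(y - 3)(y + 1)(y + 4) = 0 at y ∈ {-4, -1, 3}.
The Hessian is diagonal: diag(J_xx, J_yy). Second derivatives: J_xx(-1)=4; J_yy(-4)=-252, J_yy(-1)=144, J_yy(3)=-336.
Saddle points occur where the two diagonal entries have opposite signs: (-1, -4), (-1, 3). Count: 2.

2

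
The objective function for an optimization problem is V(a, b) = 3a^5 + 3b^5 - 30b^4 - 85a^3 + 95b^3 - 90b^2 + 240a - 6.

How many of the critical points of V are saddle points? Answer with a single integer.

8

V separates as a function of a plus a function of b, so ∇V=0 decouples.
∂V/∂a = 15(a - 4)(a - 1)(a + 1)(a + 4) = 0 at a ∈ {-4, -1, 1, 4}; ∂V/∂b = 15b(b - 4)(b - 3)(b - 1) = 0 at b ∈ {0, 1, 3, 4}.
The Hessian is diagonal: diag(V_aa, V_bb). Second derivatives: V_aa(-4)=-1800, V_aa(-1)=450, V_aa(1)=-450, V_aa(4)=1800; V_bb(0)=-180, V_bb(1)=90, V_bb(3)=-90, V_bb(4)=180.
Saddle points occur where the two diagonal entries have opposite signs: (-4, 1), (-4, 4), (-1, 0), (-1, 3), (1, 1), (1, 4), (4, 0), (4, 3). Count: 8.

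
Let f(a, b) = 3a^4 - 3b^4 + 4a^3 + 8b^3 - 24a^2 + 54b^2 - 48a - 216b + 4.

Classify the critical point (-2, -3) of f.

The mixed partial ∂²f/∂a∂b is 0, so the Hessian at any point is diag(f_aa, f_bb) = diag(12(3a^2 + 2a - 4), 12(-3b^2 + 4b + 9)).
At (-2, -3): H = diag(48, -360).
The eigenvalues have opposite signs, so H is indefinite: a saddle point.

saddle point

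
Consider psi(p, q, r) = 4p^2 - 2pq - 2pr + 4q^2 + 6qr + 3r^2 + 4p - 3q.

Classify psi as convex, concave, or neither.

psi is quadratic, so its Hessian is the constant matrix H = [[8, -2, -2], [-2, 8, 6], [-2, 6, 6]].
Leading principal minors: 8, 60, 88.
All positive ⇒ H ≻ 0 ⇒ convex.

convex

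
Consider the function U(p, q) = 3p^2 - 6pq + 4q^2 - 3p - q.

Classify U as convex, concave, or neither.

convex

U is quadratic, so its Hessian is the constant matrix H = [[6, -6], [-6, 8]].
det(H) = 12, tr(H) = 14.
det(H) > 0 and tr(H) > 0, so H is positive definite everywhere: convex.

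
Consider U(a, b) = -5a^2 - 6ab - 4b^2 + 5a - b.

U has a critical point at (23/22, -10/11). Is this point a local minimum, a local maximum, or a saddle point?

The Hessian of U is constant: H = [[-10, -6], [-6, -8]].
det(H) = (-10)·(-8) − (-6)² = 44.
det(H) > 0 and tr(H) = -18 < 0, so H is negative definite and the point is a local maximum.

local maximum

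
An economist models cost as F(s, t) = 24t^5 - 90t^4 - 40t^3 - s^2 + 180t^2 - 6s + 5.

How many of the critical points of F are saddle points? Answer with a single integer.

2

F separates as a function of s plus a function of t, so ∇F=0 decouples.
∂F/∂s = -2(s + 3) = 0 at s ∈ {-3}; ∂F/∂t = 120t(t - 3)(t - 1)(t + 1) = 0 at t ∈ {-1, 0, 1, 3}.
The Hessian is diagonal: diag(F_ss, F_tt). Second derivatives: F_ss(-3)=-2; F_tt(-1)=-960, F_tt(0)=360, F_tt(1)=-480, F_tt(3)=2880.
Saddle points occur where the two diagonal entries have opposite signs: (-3, 0), (-3, 3). Count: 2.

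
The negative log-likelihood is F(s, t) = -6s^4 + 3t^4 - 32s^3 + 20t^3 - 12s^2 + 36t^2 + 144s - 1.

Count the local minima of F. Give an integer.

2

F separates as a function of s plus a function of t, so ∇F=0 decouples.
∂F/∂s = -24(s - 1)(s + 2)(s + 3) = 0 at s ∈ {-3, -2, 1}; ∂F/∂t = 12t(t + 2)(t + 3) = 0 at t ∈ {-3, -2, 0}.
The Hessian is diagonal: diag(F_ss, F_tt). Second derivatives: F_ss(-3)=-96, F_ss(-2)=72, F_ss(1)=-288; F_tt(-3)=36, F_tt(-2)=-24, F_tt(0)=72.
Local minima occur where both diagonal entries positive: (-2, -3), (-2, 0). Count: 2.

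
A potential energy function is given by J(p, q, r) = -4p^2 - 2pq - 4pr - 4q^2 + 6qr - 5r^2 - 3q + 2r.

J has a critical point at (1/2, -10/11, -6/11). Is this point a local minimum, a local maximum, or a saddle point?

The Hessian is constant: H = [[-8, -2, -4], [-2, -8, 6], [-4, 6, -10]].
Leading principal minors: Δ₁ = -8, Δ₂ = 60, Δ₃ = -88.
The minors alternate sign starting negative (−, +, −), so H is negative definite: a local maximum.

local maximum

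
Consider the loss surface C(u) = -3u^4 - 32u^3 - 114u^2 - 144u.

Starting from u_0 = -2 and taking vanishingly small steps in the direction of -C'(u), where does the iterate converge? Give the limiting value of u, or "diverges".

C'(u) = -12(u + 1)(u + 3)(u + 4), so C'(-2) = 24.
Gradient descent moves in the -C' direction, i.e. u is decreasing.
The nearest critical point in that direction is u = -3, where C'' = 24 > 0 (a local minimum). The iterate converges there.

-3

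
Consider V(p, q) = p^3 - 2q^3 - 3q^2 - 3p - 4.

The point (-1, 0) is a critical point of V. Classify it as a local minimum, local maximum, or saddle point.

local maximum

The mixed partial ∂²V/∂p∂q is 0, so the Hessian at any point is diag(V_pp, V_qq) = diag(6p, -6(2q + 1)).
At (-1, 0): H = diag(-6, -6).
Both eigenvalues are negative, so H is negative definite: a local maximum.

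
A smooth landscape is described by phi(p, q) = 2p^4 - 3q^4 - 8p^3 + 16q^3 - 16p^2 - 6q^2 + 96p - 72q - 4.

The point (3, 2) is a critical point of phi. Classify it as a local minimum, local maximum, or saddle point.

local minimum

The mixed partial ∂²phi/∂p∂q is 0, so the Hessian at any point is diag(phi_pp, phi_qq) = diag(8(3p^2 - 6p - 4), 12(-3q^2 + 8q - 1)).
At (3, 2): H = diag(40, 36).
Both eigenvalues are positive, so H is positive definite: a local minimum.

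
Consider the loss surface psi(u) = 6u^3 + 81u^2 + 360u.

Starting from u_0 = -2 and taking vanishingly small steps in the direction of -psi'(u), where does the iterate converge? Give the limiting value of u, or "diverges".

-4

psi'(u) = 18(u + 4)(u + 5), so psi'(-2) = 108.
Gradient descent moves in the -psi' direction, i.e. u is decreasing.
The nearest critical point in that direction is u = -4, where psi'' = 18 > 0 (a local minimum). The iterate converges there.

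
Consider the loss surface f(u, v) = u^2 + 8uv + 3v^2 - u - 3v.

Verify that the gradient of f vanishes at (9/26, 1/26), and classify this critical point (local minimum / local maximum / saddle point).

∇f = (2u + 8v - 1, 8u + 6v - 3); substituting (9/26, 1/26) gives ∇f = (0, 0), so (9/26, 1/26) is indeed a critical point.
The Hessian of f is constant: H = [[2, 8], [8, 6]].
det(H) = 2·6 − 8² = -52.
Since det(H) < 0, H is indefinite and the critical point is a saddle point.

saddle point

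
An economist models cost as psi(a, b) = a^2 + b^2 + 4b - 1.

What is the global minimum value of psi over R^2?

psi(a,b) separates as P(a) + Q(b) − 1, so its minimum is min P + min Q − 1.
P'(a) = 2a vanishes at a ∈ {0}; Q'(b) = 2b + 4 vanishes at b ∈ {-2}.
Local minima of P (where P''>0): P(0)=0. Local minima of Q: Q(-2)=-4.
So the global minimum of psi is P(0) + Q(-2) − 1 = 0 − 4 − 1 = -5, attained at (0, -2).

-5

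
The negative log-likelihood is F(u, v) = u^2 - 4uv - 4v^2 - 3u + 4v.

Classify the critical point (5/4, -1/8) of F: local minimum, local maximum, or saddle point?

The Hessian of F is constant: H = [[2, -4], [-4, -8]].
det(H) = 2·(-8) − (-4)² = -32.
Since det(H) < 0, H is indefinite and the critical point is a saddle point.

saddle point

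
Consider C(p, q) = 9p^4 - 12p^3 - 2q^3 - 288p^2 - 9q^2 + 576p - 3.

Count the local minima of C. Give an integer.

2

C separates as a function of p plus a function of q, so ∇C=0 decouples.
∂C/∂p = 36(p - 4)(p - 1)(p + 4) = 0 at p ∈ {-4, 1, 4}; ∂C/∂q = -6q(q + 3) = 0 at q ∈ {-3, 0}.
The Hessian is diagonal: diag(C_pp, C_qq). Second derivatives: C_pp(-4)=1440, C_pp(1)=-540, C_pp(4)=864; C_qq(-3)=18, C_qq(0)=-18.
Local minima occur where both diagonal entries positive: (-4, -3), (4, -3). Count: 2.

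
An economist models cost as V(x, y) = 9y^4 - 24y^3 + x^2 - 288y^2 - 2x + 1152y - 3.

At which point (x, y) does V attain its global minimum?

(1, -4)

V(x,y) separates as P(x) + Q(y) − 3, so its minimum is min P + min Q − 3.
P'(x) = 2x - 2 vanishes at x ∈ {1}; Q'(y) = 36(y - 4)(y - 2)(y + 4) vanishes at y ∈ {-4, 2, 4}.
Local minima of P (where P''>0): P(1)=-1. Local minima of Q: Q(-4)=-5376, Q(4)=768.
So the global minimum of V is P(1) + Q(-4) − 3 = -1 − 5376 − 3 = -5380, attained at (1, -4).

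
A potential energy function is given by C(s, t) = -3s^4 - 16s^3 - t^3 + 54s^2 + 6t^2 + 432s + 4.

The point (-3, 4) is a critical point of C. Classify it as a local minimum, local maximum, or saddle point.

saddle point

The mixed partial ∂²C/∂s∂t is 0, so the Hessian at any point is diag(C_ss, C_tt) = diag(12(-3s^2 - 8s + 9), 6(-t + 2)).
At (-3, 4): H = diag(72, -12).
The eigenvalues have opposite signs, so H is indefinite: a saddle point.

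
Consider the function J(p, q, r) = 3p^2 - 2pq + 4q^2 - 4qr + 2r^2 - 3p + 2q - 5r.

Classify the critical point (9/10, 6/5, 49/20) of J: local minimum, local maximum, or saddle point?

The Hessian is constant: H = [[6, -2, 0], [-2, 8, -4], [0, -4, 4]].
Leading principal minors: Δ₁ = 6, Δ₂ = 44, Δ₃ = 80.
All leading minors are positive, so H is positive definite: a local minimum.

local minimum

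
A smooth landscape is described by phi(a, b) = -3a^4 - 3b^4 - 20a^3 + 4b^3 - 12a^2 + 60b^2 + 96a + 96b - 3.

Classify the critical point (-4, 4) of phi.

local maximum

The mixed partial ∂²phi/∂a∂b is 0, so the Hessian at any point is diag(phi_aa, phi_bb) = diag(-12(3a^2 + 10a + 2), 12(-3b^2 + 2b + 10)).
At (-4, 4): H = diag(-120, -360).
Both eigenvalues are negative, so H is negative definite: a local maximum.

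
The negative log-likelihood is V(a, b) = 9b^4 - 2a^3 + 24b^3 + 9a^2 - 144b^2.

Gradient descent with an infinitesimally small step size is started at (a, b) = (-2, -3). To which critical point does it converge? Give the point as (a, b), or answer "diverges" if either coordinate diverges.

V is separable, so gradient descent decouples: a follows -∂V/∂a, b follows -∂V/∂b.
∂V/∂a = -6a(a - 3); at a=-2 this is -60, so a increases.
∂V/∂b = 36b(b - 2)(b + 4); at b=-3 this is 540, so b decreases.
a converges to its nearest critical value 0 (a local min of the a-part); b converges to -4. The iterate converges to (0, -4).

(0, -4)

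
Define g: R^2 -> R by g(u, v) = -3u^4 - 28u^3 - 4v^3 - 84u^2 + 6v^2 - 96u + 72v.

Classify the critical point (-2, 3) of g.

saddle point

The mixed partial ∂²g/∂u∂v is 0, so the Hessian at any point is diag(g_uu, g_vv) = diag(-12(3u^2 + 14u + 14), 12(-2v + 1)).
At (-2, 3): H = diag(24, -60).
The eigenvalues have opposite signs, so H is indefinite: a saddle point.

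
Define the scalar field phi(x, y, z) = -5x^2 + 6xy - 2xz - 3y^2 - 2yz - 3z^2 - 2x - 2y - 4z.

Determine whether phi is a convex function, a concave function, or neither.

concave

phi is quadratic, so its Hessian is the constant matrix H = [[-10, 6, -2], [6, -6, -2], [-2, -2, -6]].
Leading principal minors: -10, 24, -32.
Signs alternate −, +, − ⇒ H ≺ 0 ⇒ concave.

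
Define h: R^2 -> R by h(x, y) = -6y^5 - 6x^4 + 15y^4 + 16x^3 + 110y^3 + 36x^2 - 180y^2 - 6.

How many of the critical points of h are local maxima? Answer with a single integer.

4

h separates as a function of x plus a function of y, so ∇h=0 decouples.
∂h/∂x = -24x(x - 3)(x + 1) = 0 at x ∈ {-1, 0, 3}; ∂h/∂y = -30y(y - 4)(y - 1)(y + 3) = 0 at y ∈ {-3, 0, 1, 4}.
The Hessian is diagonal: diag(h_xx, h_yy). Second derivatives: h_xx(-1)=-96, h_xx(0)=72, h_xx(3)=-288; h_yy(-3)=2520, h_yy(0)=-360, h_yy(1)=360, h_yy(4)=-2520.
Local maxima occur where both diagonal entries negative: (-1, 0), (-1, 4), (3, 0), (3, 4). Count: 4.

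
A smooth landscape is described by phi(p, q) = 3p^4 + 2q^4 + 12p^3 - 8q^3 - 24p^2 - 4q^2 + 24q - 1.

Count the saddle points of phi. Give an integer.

4

phi separates as a function of p plus a function of q, so ∇phi=0 decouples.
∂phi/∂p = 12p(p - 1)(p + 4) = 0 at p ∈ {-4, 0, 1}; ∂phi/∂q = 8(q - 3)(q - 1)(q + 1) = 0 at q ∈ {-1, 1, 3}.
The Hessian is diagonal: diag(phi_pp, phi_qq). Second derivatives: phi_pp(-4)=240, phi_pp(0)=-48, phi_pp(1)=60; phi_qq(-1)=64, phi_qq(1)=-32, phi_qq(3)=64.
Saddle points occur where the two diagonal entries have opposite signs: (-4, 1), (0, -1), (0, 3), (1, 1). Count: 4.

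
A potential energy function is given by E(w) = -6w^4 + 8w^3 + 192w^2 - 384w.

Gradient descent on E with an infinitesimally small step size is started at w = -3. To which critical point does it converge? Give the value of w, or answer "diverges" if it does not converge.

E'(w) = -24(w - 4)(w - 1)(w + 4), so E'(-3) = -672.
Gradient descent moves in the -E' direction, i.e. w is increasing.
The nearest critical point in that direction is w = 1, where E'' = 360 > 0 (a local minimum). The iterate converges there.

1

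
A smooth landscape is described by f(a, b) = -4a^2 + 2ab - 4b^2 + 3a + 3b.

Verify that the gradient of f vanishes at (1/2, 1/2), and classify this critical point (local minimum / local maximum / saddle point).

∇f = (-8a + 2b + 3, 2a - 8b + 3); substituting (1/2, 1/2) gives ∇f = (0, 0), so (1/2, 1/2) is indeed a critical point.
The Hessian of f is constant: H = [[-8, 2], [2, -8]].
det(H) = (-8)·(-8) − 2² = 60.
det(H) > 0 and tr(H) = -16 < 0, so H is negative definite and the point is a local maximum.

local maximum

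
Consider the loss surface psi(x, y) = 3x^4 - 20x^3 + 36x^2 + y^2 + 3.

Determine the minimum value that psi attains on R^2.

3

psi(x,y) separates as P(x) + Q(y) + 3, so its minimum is min P + min Q + 3.
P'(x) = 12x(x - 3)(x - 2) vanishes at x ∈ {0, 2, 3}; Q'(y) = 2y vanishes at y ∈ {0}.
Local minima of P (where P''>0): P(0)=0, P(3)=27. Local minima of Q: Q(0)=0.
So the global minimum of psi is P(0) + Q(0) + 3 = 0 + 0 + 3 = 3, attained at (0, 0).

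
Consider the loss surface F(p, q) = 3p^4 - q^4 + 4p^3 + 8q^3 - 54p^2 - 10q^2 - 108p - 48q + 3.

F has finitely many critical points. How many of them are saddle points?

5

F separates as a function of p plus a function of q, so ∇F=0 decouples.
∂F/∂p = 12(p - 3)(p + 1)(p + 3) = 0 at p ∈ {-3, -1, 3}; ∂F/∂q = -4(q - 4)(q - 3)(q + 1) = 0 at q ∈ {-1, 3, 4}.
The Hessian is diagonal: diag(F_pp, F_qq). Second derivatives: F_pp(-3)=144, F_pp(-1)=-96, F_pp(3)=288; F_qq(-1)=-80, F_qq(3)=16, F_qq(4)=-20.
Saddle points occur where the two diagonal entries have opposite signs: (-3, -1), (-3, 4), (-1, 3), (3, -1), (3, 4). Count: 5.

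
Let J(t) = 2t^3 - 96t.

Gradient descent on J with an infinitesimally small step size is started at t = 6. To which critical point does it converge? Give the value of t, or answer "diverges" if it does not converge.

J'(t) = 6(t - 4)(t + 4), so J'(6) = 120.
Gradient descent moves in the -J' direction, i.e. t is decreasing.
The nearest critical point in that direction is t = 4, where J'' = 48 > 0 (a local minimum). The iterate converges there.

4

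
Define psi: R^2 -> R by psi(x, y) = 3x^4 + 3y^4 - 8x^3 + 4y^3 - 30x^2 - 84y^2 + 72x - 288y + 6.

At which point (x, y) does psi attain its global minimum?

psi(x,y) separates as P(x) + Q(y) + 6, so its minimum is min P + min Q + 6.
P'(x) = 12(x - 3)(x - 1)(x + 2) vanishes at x ∈ {-2, 1, 3}; Q'(y) = 12(y - 4)(y + 2)(y + 3) vanishes at y ∈ {-3, -2, 4}.
Local minima of P (where P''>0): P(-2)=-152, P(3)=-27. Local minima of Q: Q(-3)=243, Q(4)=-1472.
So the global minimum of psi is P(-2) + Q(4) + 6 = -152 − 1472 + 6 = -1618, attained at (-2, 4).

(-2, 4)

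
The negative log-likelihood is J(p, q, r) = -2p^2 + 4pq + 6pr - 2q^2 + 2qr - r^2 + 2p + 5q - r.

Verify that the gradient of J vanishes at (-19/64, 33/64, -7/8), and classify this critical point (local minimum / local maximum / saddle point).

∇J = (-4p + 4q + 6r + 2, 4p - 4q + 2r + 5, 6p + 2q - 2r - 1); substituting (-19/64, 33/64, -7/8) gives ∇J = (0, 0, 0), so (-19/64, 33/64, -7/8) is indeed a critical point.
The Hessian is constant: H = [[-4, 4, 6], [4, -4, 2], [6, 2, -2]].
Leading principal minors: Δ₁ = -4, Δ₂ = 0, Δ₃ = 256.
The minors fit neither the all-positive nor the alternating-sign pattern, so H is indefinite: a saddle point.

saddle point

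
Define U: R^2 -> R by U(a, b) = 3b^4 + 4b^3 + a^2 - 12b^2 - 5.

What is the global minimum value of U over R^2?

-37

U(a,b) separates as P(a) + Q(b) − 5, so its minimum is min P + min Q − 5.
P'(a) = 2a vanishes at a ∈ {0}; Q'(b) = 12b(b - 1)(b + 2) vanishes at b ∈ {-2, 0, 1}.
Local minima of P (where P''>0): P(0)=0. Local minima of Q: Q(-2)=-32, Q(1)=-5.
So the global minimum of U is P(0) + Q(-2) − 5 = 0 − 32 − 5 = -37, attained at (0, -2).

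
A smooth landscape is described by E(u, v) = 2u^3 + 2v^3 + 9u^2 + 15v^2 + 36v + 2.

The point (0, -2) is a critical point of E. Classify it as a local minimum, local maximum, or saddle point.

The mixed partial ∂²E/∂u∂v is 0, so the Hessian at any point is diag(E_uu, E_vv) = diag(6(2u + 3), 6(2v + 5)).
At (0, -2): H = diag(18, 6).
Both eigenvalues are positive, so H is positive definite: a local minimum.

local minimum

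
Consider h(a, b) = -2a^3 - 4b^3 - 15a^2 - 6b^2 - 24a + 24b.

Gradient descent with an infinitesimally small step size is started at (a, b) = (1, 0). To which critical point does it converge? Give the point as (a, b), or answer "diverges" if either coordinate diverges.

h is separable, so gradient descent decouples: a follows -∂h/∂a, b follows -∂h/∂b.
∂h/∂a = -6(a + 1)(a + 4); at a=1 this is -60, so a increases.
∂h/∂b = -12(b - 1)(b + 2); at b=0 this is 24, so b decreases.
The a-coordinate has no critical point in that direction and runs off to infinity.

diverges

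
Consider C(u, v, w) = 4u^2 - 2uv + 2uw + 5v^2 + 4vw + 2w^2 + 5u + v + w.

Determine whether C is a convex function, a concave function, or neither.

convex

C is quadratic, so its Hessian is the constant matrix H = [[8, -2, 2], [-2, 10, 4], [2, 4, 4]].
Leading principal minors: 8, 76, 104.
All positive ⇒ H ≻ 0 ⇒ convex.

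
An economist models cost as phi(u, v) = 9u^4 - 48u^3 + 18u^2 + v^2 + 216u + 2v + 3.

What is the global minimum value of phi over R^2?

phi(u,v) separates as P(u) + Q(v) + 3, so its minimum is min P + min Q + 3.
P'(u) = 36(u - 3)(u - 2)(u + 1) vanishes at u ∈ {-1, 2, 3}; Q'(v) = 2v + 2 vanishes at v ∈ {-1}.
Local minima of P (where P''>0): P(-1)=-141, P(3)=243. Local minima of Q: Q(-1)=-1.
So the global minimum of phi is P(-1) + Q(-1) + 3 = -141 − 1 + 3 = -139, attained at (-1, -1).

-139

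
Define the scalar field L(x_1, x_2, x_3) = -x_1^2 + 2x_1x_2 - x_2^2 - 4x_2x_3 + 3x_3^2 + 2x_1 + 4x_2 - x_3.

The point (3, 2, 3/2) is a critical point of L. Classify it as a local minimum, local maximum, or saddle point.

saddle point

The Hessian is constant: H = [[-2, 2, 0], [2, -2, -4], [0, -4, 6]].
Leading principal minors: Δ₁ = -2, Δ₂ = 0, Δ₃ = 32.
The minors fit neither the all-positive nor the alternating-sign pattern, so H is indefinite: a saddle point.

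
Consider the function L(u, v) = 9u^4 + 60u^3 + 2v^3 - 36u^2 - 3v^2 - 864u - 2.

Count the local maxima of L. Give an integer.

1

L separates as a function of u plus a function of v, so ∇L=0 decouples.
∂L/∂u = 36(u - 2)(u + 3)(u + 4) = 0 at u ∈ {-4, -3, 2}; ∂L/∂v = 6v(v - 1) = 0 at v ∈ {0, 1}.
The Hessian is diagonal: diag(L_uu, L_vv). Second derivatives: L_uu(-4)=216, L_uu(-3)=-180, L_uu(2)=1080; L_vv(0)=-6, L_vv(1)=6.
Local maxima occur where both diagonal entries negative: (-3, 0). Count: 1.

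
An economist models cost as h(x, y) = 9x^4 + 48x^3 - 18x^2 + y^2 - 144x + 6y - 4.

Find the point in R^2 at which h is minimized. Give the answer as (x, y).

h(x,y) separates as P(x) + Q(y) − 4, so its minimum is min P + min Q − 4.
P'(x) = 36(x - 1)(x + 1)(x + 4) vanishes at x ∈ {-4, -1, 1}; Q'(y) = 2y + 6 vanishes at y ∈ {-3}.
Local minima of P (where P''>0): P(-4)=-480, P(1)=-105. Local minima of Q: Q(-3)=-9.
So the global minimum of h is P(-4) + Q(-3) − 4 = -480 − 9 − 4 = -493, attained at (-4, -3).

(-4, -3)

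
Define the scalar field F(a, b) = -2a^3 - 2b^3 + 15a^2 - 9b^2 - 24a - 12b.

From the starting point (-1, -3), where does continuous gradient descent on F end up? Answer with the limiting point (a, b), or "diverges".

(1, -2)

F is separable, so gradient descent decouples: a follows -∂F/∂a, b follows -∂F/∂b.
∂F/∂a = -6(a - 4)(a - 1); at a=-1 this is -60, so a increases.
∂F/∂b = -6(b + 1)(b + 2); at b=-3 this is -12, so b increases.
a converges to its nearest critical value 1 (a local min of the a-part); b converges to -2. The iterate converges to (1, -2).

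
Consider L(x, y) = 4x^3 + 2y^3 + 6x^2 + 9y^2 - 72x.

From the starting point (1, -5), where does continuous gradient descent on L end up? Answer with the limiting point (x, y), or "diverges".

L is separable, so gradient descent decouples: x follows -∂L/∂x, y follows -∂L/∂y.
∂L/∂x = 12(x - 2)(x + 3); at x=1 this is -48, so x increases.
∂L/∂y = 6y(y + 3); at y=-5 this is 60, so y decreases.
The y-coordinate has no critical point in that direction and runs off to infinity.

diverges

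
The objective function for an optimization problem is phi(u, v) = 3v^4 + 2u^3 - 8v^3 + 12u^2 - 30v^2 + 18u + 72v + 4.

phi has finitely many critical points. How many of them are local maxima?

1

phi separates as a function of u plus a function of v, so ∇phi=0 decouples.
∂phi/∂u = 6(u + 1)(u + 3) = 0 at u ∈ {-3, -1}; ∂phi/∂v = 12(v - 3)(v - 1)(v + 2) = 0 at v ∈ {-2, 1, 3}.
The Hessian is diagonal: diag(phi_uu, phi_vv). Second derivatives: phi_uu(-3)=-12, phi_uu(-1)=12; phi_vv(-2)=180, phi_vv(1)=-72, phi_vv(3)=120.
Local maxima occur where both diagonal entries negative: (-3, 1). Count: 1.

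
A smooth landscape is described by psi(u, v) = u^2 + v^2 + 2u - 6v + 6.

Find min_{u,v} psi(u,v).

psi(u,v) separates as P(u) + Q(v) + 6, so its minimum is min P + min Q + 6.
P'(u) = 2u + 2 vanishes at u ∈ {-1}; Q'(v) = 2v - 6 vanishes at v ∈ {3}.
Local minima of P (where P''>0): P(-1)=-1. Local minima of Q: Q(3)=-9.
So the global minimum of psi is P(-1) + Q(3) + 6 = -1 − 9 + 6 = -4, attained at (-1, 3).

-4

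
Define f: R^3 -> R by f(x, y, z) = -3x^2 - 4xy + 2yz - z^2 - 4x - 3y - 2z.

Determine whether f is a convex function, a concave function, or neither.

f is quadratic, so its Hessian is the constant matrix H = [[-6, -4, 0], [-4, 0, 2], [0, 2, -2]].
Leading principal minors: -6, -16, 56.
Neither pattern holds ⇒ H is indefinite ⇒ neither convex nor concave.

neither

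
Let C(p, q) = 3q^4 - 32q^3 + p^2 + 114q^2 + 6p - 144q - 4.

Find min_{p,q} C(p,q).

C(p,q) separates as A(p) + B(q) − 4, so its minimum is min A + min B − 4.
A'(p) = 2p + 6 vanishes at p ∈ {-3}; B'(q) = 12(q - 4)(q - 3)(q - 1) vanishes at q ∈ {1, 3, 4}.
Local minima of A (where A''>0): A(-3)=-9. Local minima of B: B(1)=-59, B(4)=-32.
So the global minimum of C is A(-3) + B(1) − 4 = -9 − 59 − 4 = -72, attained at (-3, 1).

-72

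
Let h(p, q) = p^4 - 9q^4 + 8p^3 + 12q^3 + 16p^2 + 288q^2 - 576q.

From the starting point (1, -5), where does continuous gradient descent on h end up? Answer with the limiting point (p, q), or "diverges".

diverges

h is separable, so gradient descent decouples: p follows -∂h/∂p, q follows -∂h/∂q.
∂h/∂p = 4p(p + 2)(p + 4); at p=1 this is 60, so p decreases.
∂h/∂q = -36(q - 4)(q - 1)(q + 4); at q=-5 this is 1944, so q decreases.
The q-coordinate has no critical point in that direction and runs off to infinity.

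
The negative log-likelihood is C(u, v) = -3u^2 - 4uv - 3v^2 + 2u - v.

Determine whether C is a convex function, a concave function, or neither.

concave

C is quadratic, so its Hessian is the constant matrix H = [[-6, -4], [-4, -6]].
det(H) = 20, tr(H) = -12.
det(H) > 0 and tr(H) < 0, so H is negative definite everywhere: concave.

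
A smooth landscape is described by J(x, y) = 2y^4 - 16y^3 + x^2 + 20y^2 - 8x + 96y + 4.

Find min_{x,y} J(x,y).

-70

J(x,y) separates as P(x) + Q(y) + 4, so its minimum is min P + min Q + 4.
P'(x) = 2x - 8 vanishes at x ∈ {4}; Q'(y) = 8(y - 4)(y - 3)(y + 1) vanishes at y ∈ {-1, 3, 4}.
Local minima of P (where P''>0): P(4)=-16. Local minima of Q: Q(-1)=-58, Q(4)=192.
So the global minimum of J is P(4) + Q(-1) + 4 = -16 − 58 + 4 = -70, attained at (4, -1).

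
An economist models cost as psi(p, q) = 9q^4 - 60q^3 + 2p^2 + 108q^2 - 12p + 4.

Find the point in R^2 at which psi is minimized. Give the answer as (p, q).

(3, 0)

psi(p,q) separates as A(p) + B(q) + 4, so its minimum is min A + min B + 4.
A'(p) = 4p - 12 vanishes at p ∈ {3}; B'(q) = 36q(q - 3)(q - 2) vanishes at q ∈ {0, 2, 3}.
Local minima of A (where A''>0): A(3)=-18. Local minima of B: B(0)=0, B(3)=81.
So the global minimum of psi is A(3) + B(0) + 4 = -18 + 0 + 4 = -14, attained at (3, 0).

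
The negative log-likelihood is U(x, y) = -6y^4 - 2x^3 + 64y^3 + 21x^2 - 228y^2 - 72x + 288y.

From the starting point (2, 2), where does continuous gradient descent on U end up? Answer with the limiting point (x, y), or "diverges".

(3, 3)

U is separable, so gradient descent decouples: x follows -∂U/∂x, y follows -∂U/∂y.
∂U/∂x = -6(x - 4)(x - 3); at x=2 this is -12, so x increases.
∂U/∂y = -24(y - 4)(y - 3)(y - 1); at y=2 this is -48, so y increases.
x converges to its nearest critical value 3 (a local min of the x-part); y converges to 3. The iterate converges to (3, 3).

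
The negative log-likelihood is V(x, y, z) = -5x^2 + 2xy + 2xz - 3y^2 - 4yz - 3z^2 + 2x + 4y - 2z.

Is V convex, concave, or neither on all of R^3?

concave

V is quadratic, so its Hessian is the constant matrix H = [[-10, 2, 2], [2, -6, -4], [2, -4, -6]].
Leading principal minors: -10, 56, -184.
Signs alternate −, +, − ⇒ H ≺ 0 ⇒ concave.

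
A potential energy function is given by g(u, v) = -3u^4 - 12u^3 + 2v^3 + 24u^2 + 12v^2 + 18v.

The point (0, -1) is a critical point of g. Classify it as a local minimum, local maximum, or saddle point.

local minimum

The mixed partial ∂²g/∂u∂v is 0, so the Hessian at any point is diag(g_uu, g_vv) = diag(12(-3u^2 - 6u + 4), 12(v + 2)).
At (0, -1): H = diag(48, 12).
Both eigenvalues are positive, so H is positive definite: a local minimum.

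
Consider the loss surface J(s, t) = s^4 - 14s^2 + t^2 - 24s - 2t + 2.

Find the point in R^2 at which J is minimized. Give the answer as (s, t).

J(s,t) separates as P(s) + Q(t) + 2, so its minimum is min P + min Q + 2.
P'(s) = 4(s - 3)(s + 1)(s + 2) vanishes at s ∈ {-2, -1, 3}; Q'(t) = 2(t - 1) vanishes at t ∈ {1}.
Local minima of P (where P''>0): P(-2)=8, P(3)=-117. Local minima of Q: Q(1)=-1.
So the global minimum of J is P(3) + Q(1) + 2 = -117 − 1 + 2 = -116, attained at (3, 1).

(3, 1)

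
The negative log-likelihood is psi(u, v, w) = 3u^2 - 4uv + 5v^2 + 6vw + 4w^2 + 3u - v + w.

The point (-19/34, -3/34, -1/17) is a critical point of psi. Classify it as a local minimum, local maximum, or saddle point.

local minimum

The Hessian is constant: H = [[6, -4, 0], [-4, 10, 6], [0, 6, 8]].
Leading principal minors: Δ₁ = 6, Δ₂ = 44, Δ₃ = 136.
All leading minors are positive, so H is positive definite: a local minimum.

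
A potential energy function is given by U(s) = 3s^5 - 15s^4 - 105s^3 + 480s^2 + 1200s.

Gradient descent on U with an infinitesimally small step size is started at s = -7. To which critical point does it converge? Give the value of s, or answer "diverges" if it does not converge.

U'(s) = 15(s - 5)(s - 4)(s + 1)(s + 4), so U'(-7) = 35640.
Gradient descent moves in the -U' direction, i.e. s is decreasing.
There is no critical point below s=-7, and U' keeps the same sign, so the iterate runs off to −∞.

diverges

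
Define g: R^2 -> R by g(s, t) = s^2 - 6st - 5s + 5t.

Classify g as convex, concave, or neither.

neither

g is quadratic, so its Hessian is the constant matrix H = [[2, -6], [-6, 0]].
det(H) = -36, tr(H) = 2.
det(H) < 0, so H is indefinite: neither convex nor concave.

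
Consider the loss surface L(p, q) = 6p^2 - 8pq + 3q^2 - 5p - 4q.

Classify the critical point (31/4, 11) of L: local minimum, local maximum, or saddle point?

local minimum

The Hessian of L is constant: H = [[12, -8], [-8, 6]].
det(H) = 12·6 − (-8)² = 8.
det(H) > 0 and tr(H) = 18 > 0, so H is positive definite and the point is a local minimum.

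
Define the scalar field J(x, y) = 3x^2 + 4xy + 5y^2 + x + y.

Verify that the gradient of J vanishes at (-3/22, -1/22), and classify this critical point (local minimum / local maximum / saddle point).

local minimum

∇J = (6x + 4y + 1, 4x + 10y + 1); substituting (-3/22, -1/22) gives ∇J = (0, 0), so (-3/22, -1/22) is indeed a critical point.
The Hessian of J is constant: H = [[6, 4], [4, 10]].
det(H) = 6·10 − 4² = 44.
det(H) > 0 and tr(H) = 16 > 0, so H is positive definite and the point is a local minimum.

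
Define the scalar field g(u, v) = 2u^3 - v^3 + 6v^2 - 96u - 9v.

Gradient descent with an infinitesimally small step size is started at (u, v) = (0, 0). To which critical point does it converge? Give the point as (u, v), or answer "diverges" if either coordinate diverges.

(4, 1)

g is separable, so gradient descent decouples: u follows -∂g/∂u, v follows -∂g/∂v.
∂g/∂u = 6(u - 4)(u + 4); at u=0 this is -96, so u increases.
∂g/∂v = -3(v - 3)(v - 1); at v=0 this is -9, so v increases.
u converges to its nearest critical value 4 (a local min of the u-part); v converges to 1. The iterate converges to (4, 1).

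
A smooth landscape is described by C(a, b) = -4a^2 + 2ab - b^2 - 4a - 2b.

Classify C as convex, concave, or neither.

concave

C is quadratic, so its Hessian is the constant matrix H = [[-8, 2], [2, -2]].
det(H) = 12, tr(H) = -10.
det(H) > 0 and tr(H) < 0, so H is negative definite everywhere: concave.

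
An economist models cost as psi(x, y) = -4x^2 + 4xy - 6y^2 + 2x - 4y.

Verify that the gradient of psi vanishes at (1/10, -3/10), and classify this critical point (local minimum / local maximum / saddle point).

local maximum

∇psi = (-8x + 4y + 2, 4x - 12y - 4); substituting (1/10, -3/10) gives ∇psi = (0, 0), so (1/10, -3/10) is indeed a critical point.
The Hessian of psi is constant: H = [[-8, 4], [4, -12]].
det(H) = (-8)·(-12) − 4² = 80.
det(H) > 0 and tr(H) = -20 < 0, so H is negative definite and the point is a local maximum.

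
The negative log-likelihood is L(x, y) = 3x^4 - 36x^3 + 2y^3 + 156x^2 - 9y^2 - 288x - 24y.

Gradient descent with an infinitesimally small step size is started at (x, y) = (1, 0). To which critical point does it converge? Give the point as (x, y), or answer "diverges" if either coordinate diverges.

L is separable, so gradient descent decouples: x follows -∂L/∂x, y follows -∂L/∂y.
∂L/∂x = 12(x - 4)(x - 3)(x - 2); at x=1 this is -72, so x increases.
∂L/∂y = 6(y - 4)(y + 1); at y=0 this is -24, so y increases.
x converges to its nearest critical value 2 (a local min of the x-part); y converges to 4. The iterate converges to (2, 4).

(2, 4)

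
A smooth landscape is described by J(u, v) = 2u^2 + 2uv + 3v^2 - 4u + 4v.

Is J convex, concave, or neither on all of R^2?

convex

J is quadratic, so its Hessian is the constant matrix H = [[4, 2], [2, 6]].
det(H) = 20, tr(H) = 10.
det(H) > 0 and tr(H) > 0, so H is positive definite everywhere: convex.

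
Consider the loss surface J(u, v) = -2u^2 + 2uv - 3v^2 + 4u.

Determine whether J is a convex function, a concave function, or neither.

J is quadratic, so its Hessian is the constant matrix H = [[-4, 2], [2, -6]].
det(H) = 20, tr(H) = -10.
det(H) > 0 and tr(H) < 0, so H is negative definite everywhere: concave.

concave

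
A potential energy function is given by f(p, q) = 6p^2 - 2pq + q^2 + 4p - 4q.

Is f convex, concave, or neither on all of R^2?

convex

f is quadratic, so its Hessian is the constant matrix H = [[12, -2], [-2, 2]].
det(H) = 20, tr(H) = 14.
det(H) > 0 and tr(H) > 0, so H is positive definite everywhere: convex.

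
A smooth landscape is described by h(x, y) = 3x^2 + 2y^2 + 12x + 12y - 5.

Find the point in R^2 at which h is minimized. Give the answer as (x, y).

h(x,y) separates as P(x) + Q(y) − 5, so its minimum is min P + min Q − 5.
P'(x) = 6x + 12 vanishes at x ∈ {-2}; Q'(y) = 4y + 12 vanishes at y ∈ {-3}.
Local minima of P (where P''>0): P(-2)=-12. Local minima of Q: Q(-3)=-18.
So the global minimum of h is P(-2) + Q(-3) − 5 = -12 − 18 − 5 = -35, attained at (-2, -3).

(-2, -3)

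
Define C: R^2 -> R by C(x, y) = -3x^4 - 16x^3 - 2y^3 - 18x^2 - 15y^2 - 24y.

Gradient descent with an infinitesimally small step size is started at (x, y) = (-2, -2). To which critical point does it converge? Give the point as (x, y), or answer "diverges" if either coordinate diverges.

(-1, -4)

C is separable, so gradient descent decouples: x follows -∂C/∂x, y follows -∂C/∂y.
∂C/∂x = -12x(x + 1)(x + 3); at x=-2 this is -24, so x increases.
∂C/∂y = -6(y + 1)(y + 4); at y=-2 this is 12, so y decreases.
x converges to its nearest critical value -1 (a local min of the x-part); y converges to -4. The iterate converges to (-1, -4).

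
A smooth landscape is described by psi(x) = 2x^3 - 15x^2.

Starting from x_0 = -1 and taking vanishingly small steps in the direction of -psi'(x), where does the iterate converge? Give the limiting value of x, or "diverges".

diverges

psi'(x) = 6x(x - 5), so psi'(-1) = 36.
Gradient descent moves in the -psi' direction, i.e. x is decreasing.
There is no critical point below x=-1, and psi' keeps the same sign, so the iterate runs off to −∞.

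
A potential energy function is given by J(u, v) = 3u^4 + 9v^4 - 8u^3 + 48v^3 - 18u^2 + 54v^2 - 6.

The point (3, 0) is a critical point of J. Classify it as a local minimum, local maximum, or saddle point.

The mixed partial ∂²J/∂u∂v is 0, so the Hessian at any point is diag(J_uu, J_vv) = diag(12(3u^2 - 4u - 3), 36(3v^2 + 8v + 3)).
At (3, 0): H = diag(144, 108).
Both eigenvalues are positive, so H is positive definite: a local minimum.

local minimum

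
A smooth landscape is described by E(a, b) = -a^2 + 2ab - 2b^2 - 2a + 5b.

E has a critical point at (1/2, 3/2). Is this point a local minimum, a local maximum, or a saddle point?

local maximum

The Hessian of E is constant: H = [[-2, 2], [2, -4]].
det(H) = (-2)·(-4) − 2² = 4.
det(H) > 0 and tr(H) = -6 < 0, so H is negative definite and the point is a local maximum.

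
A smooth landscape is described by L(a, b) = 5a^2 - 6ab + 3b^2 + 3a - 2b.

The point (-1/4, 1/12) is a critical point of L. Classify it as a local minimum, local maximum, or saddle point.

local minimum

The Hessian of L is constant: H = [[10, -6], [-6, 6]].
det(H) = 10·6 − (-6)² = 24.
det(H) > 0 and tr(H) = 16 > 0, so H is positive definite and the point is a local minimum.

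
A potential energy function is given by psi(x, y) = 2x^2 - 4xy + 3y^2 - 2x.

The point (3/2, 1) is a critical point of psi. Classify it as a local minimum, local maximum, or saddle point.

The Hessian of psi is constant: H = [[4, -4], [-4, 6]].
det(H) = 4·6 − (-4)² = 8.
det(H) > 0 and tr(H) = 10 > 0, so H is positive definite and the point is a local minimum.

local minimum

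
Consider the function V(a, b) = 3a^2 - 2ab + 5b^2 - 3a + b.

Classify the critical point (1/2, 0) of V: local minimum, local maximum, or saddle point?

local minimum

The Hessian of V is constant: H = [[6, -2], [-2, 10]].
det(H) = 6·10 − (-2)² = 56.
det(H) > 0 and tr(H) = 16 > 0, so H is positive definite and the point is a local minimum.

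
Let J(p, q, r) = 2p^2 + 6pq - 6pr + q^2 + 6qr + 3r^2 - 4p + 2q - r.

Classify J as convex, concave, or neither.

neither

J is quadratic, so its Hessian is the constant matrix H = [[4, 6, -6], [6, 2, 6], [-6, 6, 6]].
Leading principal minors: 4, -28, -816.
Neither pattern holds ⇒ H is indefinite ⇒ neither convex nor concave.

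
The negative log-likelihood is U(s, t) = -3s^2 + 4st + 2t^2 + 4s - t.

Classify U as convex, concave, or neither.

neither

U is quadratic, so its Hessian is the constant matrix H = [[-6, 4], [4, 4]].
det(H) = -40, tr(H) = -2.
det(H) < 0, so H is indefinite: neither convex nor concave.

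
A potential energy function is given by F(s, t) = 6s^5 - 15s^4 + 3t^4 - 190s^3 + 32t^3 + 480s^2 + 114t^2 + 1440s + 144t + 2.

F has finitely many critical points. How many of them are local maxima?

F separates as a function of s plus a function of t, so ∇F=0 decouples.
∂F/∂s = 30(s - 4)(s - 3)(s + 1)(s + 4) = 0 at s ∈ {-4, -1, 3, 4}; ∂F/∂t = 12(t + 1)(t + 3)(t + 4) = 0 at t ∈ {-4, -3, -1}.
The Hessian is diagonal: diag(F_ss, F_tt). Second derivatives: F_ss(-4)=-5040, F_ss(-1)=1800, F_ss(3)=-840, F_ss(4)=1200; F_tt(-4)=36, F_tt(-3)=-24, F_tt(-1)=72.
Local maxima occur where both diagonal entries negative: (-4, -3), (3, -3). Count: 2.

2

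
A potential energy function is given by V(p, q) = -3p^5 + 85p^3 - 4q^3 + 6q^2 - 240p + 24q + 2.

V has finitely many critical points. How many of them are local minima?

V separates as a function of p plus a function of q, so ∇V=0 decouples.
∂V/∂p = -15(p - 4)(p - 1)(p + 1)(p + 4) = 0 at p ∈ {-4, -1, 1, 4}; ∂V/∂q = -12(q - 2)(q + 1) = 0 at q ∈ {-1, 2}.
The Hessian is diagonal: diag(V_pp, V_qq). Second derivatives: V_pp(-4)=1800, V_pp(-1)=-450, V_pp(1)=450, V_pp(4)=-1800; V_qq(-1)=36, V_qq(2)=-36.
Local minima occur where both diagonal entries positive: (-4, -1), (1, -1). Count: 2.

2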